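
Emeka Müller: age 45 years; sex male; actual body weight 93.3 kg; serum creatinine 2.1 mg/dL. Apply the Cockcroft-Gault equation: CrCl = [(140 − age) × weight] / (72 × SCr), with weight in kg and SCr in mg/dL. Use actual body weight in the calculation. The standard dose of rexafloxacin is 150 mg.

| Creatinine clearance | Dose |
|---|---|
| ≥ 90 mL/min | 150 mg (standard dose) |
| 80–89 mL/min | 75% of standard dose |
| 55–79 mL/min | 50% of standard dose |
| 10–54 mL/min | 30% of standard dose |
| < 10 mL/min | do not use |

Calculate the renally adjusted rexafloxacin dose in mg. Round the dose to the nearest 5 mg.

CrCl = (140 − 45) × 93.3 / (72 × 2.1) = 8863.5 / 151.20 ≈ 58.6 mL/min
CrCl ≈ 59 mL/min → bracket 55–79 mL/min.
50% of 150 mg = 75 mg

75 mg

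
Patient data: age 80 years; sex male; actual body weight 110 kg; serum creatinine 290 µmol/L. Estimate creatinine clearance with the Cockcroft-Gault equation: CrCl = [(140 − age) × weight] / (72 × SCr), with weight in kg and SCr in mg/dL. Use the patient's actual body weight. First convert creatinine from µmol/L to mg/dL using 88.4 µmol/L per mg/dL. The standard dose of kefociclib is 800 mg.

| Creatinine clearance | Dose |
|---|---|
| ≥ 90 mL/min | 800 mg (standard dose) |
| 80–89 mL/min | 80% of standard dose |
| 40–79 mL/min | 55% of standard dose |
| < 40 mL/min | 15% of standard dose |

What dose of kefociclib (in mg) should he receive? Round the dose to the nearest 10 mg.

SCr = 290 / 88.4 = 3.281 mg/dL
CrCl = (140 − 80) × 110 / (72 × 3.281) = 6600.0 / 236.23 ≈ 27.9 mL/min
CrCl ≈ 28 mL/min → bracket < 40 mL/min.
15% of 800 mg = 120 mg

120 mg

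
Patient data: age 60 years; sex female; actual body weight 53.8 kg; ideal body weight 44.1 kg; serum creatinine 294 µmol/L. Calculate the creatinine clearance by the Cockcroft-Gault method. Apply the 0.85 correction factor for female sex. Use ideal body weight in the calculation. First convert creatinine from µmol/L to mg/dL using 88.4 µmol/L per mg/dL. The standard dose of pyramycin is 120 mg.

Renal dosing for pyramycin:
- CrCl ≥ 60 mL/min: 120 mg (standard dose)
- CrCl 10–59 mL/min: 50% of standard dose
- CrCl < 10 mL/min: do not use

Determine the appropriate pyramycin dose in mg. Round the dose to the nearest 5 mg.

60 mg

SCr = 294 / 88.4 = 3.326 mg/dL
CrCl = (140 − 60) × 44.1 / (72 × 3.326) × 0.85 = 3528.0 / 239.47 × 0.85 ≈ 12.5 mL/min
CrCl ≈ 13 mL/min → bracket 10–59 mL/min.
50% of 120 mg = 60 mg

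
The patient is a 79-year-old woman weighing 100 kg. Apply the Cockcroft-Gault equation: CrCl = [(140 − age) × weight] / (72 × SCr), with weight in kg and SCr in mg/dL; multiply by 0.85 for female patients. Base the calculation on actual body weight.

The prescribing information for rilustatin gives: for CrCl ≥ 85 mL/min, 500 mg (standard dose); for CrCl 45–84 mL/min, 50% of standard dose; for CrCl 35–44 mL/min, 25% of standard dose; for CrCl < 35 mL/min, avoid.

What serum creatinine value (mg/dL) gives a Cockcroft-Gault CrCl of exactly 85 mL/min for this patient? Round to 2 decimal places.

0.85 mg/dL

Standard dose requires CrCl ≥ 85 mL/min.
Set (140 − 79) × 100 × 0.85 / (72 × SCr) = 85
SCr = (140 − 79) × 100 × 0.85 / (72 × 85) = 0.847 mg/dL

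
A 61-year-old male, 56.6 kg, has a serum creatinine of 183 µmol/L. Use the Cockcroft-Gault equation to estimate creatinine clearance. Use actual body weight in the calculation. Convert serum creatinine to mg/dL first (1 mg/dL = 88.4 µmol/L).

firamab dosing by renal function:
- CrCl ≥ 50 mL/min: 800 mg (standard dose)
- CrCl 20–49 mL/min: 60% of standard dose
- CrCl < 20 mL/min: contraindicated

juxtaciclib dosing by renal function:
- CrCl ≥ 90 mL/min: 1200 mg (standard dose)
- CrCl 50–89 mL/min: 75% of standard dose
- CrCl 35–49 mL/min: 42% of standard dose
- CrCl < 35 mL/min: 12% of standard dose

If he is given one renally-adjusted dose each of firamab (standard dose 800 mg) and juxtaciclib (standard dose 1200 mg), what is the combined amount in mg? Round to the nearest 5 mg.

SCr = 183 / 88.4 = 2.07 mg/dL
CrCl = (140 − 61) × 56.6 / (72 × 2.07) = 4471.4 / 149.04 ≈ 30.0 mL/min
CrCl ≈ 30 mL/min.
firamab: 20–49 mL/min → 60% of 800 mg = 480 mg.
juxtaciclib: < 35 mL/min → 12% of 1200 mg = 144 mg.
Total = 480 + 144 = 624 mg.

625 mg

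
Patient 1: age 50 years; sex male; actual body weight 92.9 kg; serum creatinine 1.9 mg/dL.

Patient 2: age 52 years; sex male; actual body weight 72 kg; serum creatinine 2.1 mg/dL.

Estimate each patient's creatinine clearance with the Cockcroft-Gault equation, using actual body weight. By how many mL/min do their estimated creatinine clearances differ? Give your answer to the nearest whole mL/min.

Patient 1: CrCl = (140 − 50) × 92.9 / (72 × 1.9) = 8361.0 / 136.80 ≈ 61.1 mL/min
Patient 2: CrCl = (140 − 52) × 72 / (72 × 2.1) = 6336.0 / 151.20 ≈ 41.9 mL/min
|61.1 − 41.9| = 19.2 mL/min

19 mL/min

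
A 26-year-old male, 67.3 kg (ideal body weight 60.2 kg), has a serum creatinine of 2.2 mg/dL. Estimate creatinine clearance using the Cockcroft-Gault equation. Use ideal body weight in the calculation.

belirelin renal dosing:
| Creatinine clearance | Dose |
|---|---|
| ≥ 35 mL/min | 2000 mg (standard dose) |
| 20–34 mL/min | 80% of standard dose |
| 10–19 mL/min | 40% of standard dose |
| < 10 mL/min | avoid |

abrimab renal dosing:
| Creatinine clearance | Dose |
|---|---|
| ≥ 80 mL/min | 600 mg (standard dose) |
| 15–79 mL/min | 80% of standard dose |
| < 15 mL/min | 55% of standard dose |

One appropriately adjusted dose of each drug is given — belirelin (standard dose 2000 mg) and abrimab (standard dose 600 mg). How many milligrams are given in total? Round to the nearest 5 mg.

CrCl = (140 − 26) × 60.2 / (72 × 2.2) = 6862.8 / 158.40 ≈ 43.3 mL/min
CrCl ≈ 43 mL/min.
belirelin: ≥ 35 mL/min → 100% of 2000 mg = 2000 mg.
abrimab: 15–79 mL/min → 80% of 600 mg = 480 mg.
Total = 2000 + 480 = 2480 mg.

2480 mg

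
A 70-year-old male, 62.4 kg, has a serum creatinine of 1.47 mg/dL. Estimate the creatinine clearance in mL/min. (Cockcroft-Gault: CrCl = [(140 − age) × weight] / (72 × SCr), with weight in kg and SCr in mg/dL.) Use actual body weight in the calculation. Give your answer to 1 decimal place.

41.3 mL/min

CrCl = (140 − 70) × 62.4 / (72 × 1.47) = 4368.0 / 105.84 ≈ 41.3 mL/min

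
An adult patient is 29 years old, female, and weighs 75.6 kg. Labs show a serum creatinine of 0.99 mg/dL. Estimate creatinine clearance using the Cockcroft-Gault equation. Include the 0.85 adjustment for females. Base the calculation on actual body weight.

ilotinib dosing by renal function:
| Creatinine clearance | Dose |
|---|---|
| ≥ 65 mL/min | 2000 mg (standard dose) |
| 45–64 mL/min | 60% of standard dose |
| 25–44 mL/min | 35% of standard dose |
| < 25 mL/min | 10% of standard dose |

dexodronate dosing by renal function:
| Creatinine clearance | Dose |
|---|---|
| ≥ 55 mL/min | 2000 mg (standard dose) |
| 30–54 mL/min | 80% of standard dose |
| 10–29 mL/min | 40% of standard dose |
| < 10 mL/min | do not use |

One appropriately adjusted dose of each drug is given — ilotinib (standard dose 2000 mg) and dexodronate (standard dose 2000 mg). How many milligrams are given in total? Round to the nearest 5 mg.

CrCl = (140 − 29) × 75.6 / (72 × 0.99) × 0.85 = 8391.6 / 71.28 × 0.85 ≈ 100.1 mL/min
CrCl ≈ 100 mL/min.
ilotinib: ≥ 65 mL/min → 100% of 2000 mg = 2000 mg.
dexodronate: ≥ 55 mL/min → 100% of 2000 mg = 2000 mg.
Total = 2000 + 2000 = 4000 mg.

4000 mg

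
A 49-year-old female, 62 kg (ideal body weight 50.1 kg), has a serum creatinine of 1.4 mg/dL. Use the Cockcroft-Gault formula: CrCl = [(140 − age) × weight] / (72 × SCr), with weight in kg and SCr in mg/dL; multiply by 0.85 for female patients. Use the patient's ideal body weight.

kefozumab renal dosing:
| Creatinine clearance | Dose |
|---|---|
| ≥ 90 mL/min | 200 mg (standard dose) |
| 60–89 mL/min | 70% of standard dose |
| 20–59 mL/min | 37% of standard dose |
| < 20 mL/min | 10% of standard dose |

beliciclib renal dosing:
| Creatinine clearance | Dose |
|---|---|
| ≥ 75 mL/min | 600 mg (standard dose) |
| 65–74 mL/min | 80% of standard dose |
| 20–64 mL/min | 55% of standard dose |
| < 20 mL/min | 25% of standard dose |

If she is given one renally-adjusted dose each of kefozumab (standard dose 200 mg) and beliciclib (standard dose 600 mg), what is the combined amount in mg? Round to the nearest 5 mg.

405 mg

CrCl = (140 − 49) × 50.1 / (72 × 1.4) × 0.85 = 4559.1 / 100.80 × 0.85 ≈ 38.4 mL/min
CrCl ≈ 38 mL/min.
kefozumab: 20–59 mL/min → 37% of 200 mg = 74 mg.
beliciclib: 20–64 mL/min → 55% of 600 mg = 330 mg.
Total = 74 + 330 = 404 mg.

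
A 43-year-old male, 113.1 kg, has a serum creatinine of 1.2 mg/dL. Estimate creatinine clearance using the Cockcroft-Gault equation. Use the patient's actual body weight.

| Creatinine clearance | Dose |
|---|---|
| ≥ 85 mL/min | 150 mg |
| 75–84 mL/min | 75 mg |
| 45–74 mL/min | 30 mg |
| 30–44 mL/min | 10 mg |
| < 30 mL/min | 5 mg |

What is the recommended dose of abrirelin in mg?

150 mg

CrCl = (140 − 43) × 113.1 / (72 × 1.2) = 10970.7 / 86.40 ≈ 127.0 mL/min
CrCl ≈ 127 mL/min → bracket ≥ 85 mL/min.
Dose for this bracket: 150 mg.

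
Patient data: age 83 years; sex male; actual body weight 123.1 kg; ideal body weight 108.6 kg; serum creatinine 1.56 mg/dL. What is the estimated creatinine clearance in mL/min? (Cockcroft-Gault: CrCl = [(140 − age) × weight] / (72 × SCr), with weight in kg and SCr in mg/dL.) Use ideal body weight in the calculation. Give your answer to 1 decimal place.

CrCl = (140 − 83) × 108.6 / (72 × 1.56) = 6190.2 / 112.32 ≈ 55.1 mL/min

55.1 mL/min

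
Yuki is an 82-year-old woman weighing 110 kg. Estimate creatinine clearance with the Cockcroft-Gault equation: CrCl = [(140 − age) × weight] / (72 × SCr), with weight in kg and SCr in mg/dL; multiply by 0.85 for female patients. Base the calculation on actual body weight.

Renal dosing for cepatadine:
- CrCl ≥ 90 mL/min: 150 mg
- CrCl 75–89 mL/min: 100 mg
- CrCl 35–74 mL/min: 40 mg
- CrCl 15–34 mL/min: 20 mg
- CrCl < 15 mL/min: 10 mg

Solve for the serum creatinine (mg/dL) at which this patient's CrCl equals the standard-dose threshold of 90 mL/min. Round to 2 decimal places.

Standard dose requires CrCl ≥ 90 mL/min.
Set (140 − 82) × 110 × 0.85 / (72 × SCr) = 90
SCr = (140 − 82) × 110 × 0.85 / (72 × 90) = 0.837 mg/dL

0.84 mg/dL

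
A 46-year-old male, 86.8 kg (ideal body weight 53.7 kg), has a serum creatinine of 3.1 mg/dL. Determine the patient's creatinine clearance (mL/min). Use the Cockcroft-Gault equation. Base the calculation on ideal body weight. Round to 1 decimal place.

22.6 mL/min

CrCl = (140 − 46) × 53.7 / (72 × 3.1) = 5047.8 / 223.20 ≈ 22.6 mL/min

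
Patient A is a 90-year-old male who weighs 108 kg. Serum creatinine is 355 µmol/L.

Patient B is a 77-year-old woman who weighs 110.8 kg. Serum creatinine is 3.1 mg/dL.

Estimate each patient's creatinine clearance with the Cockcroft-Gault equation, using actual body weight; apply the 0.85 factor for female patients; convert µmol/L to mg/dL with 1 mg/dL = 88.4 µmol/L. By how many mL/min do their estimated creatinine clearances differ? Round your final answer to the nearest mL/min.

8 mL/min

Patient A: SCr = 355 / 88.4 = 4.016 mg/dL
Patient A: CrCl = (140 − 90) × 108 / (72 × 4.016) = 5400.0 / 289.15 ≈ 18.7 mL/min
Patient B: CrCl = (140 − 77) × 110.8 / (72 × 3.1) × 0.85 = 6980.4 / 223.20 × 0.85 ≈ 26.6 mL/min
|18.7 − 26.6| = 7.9 mL/min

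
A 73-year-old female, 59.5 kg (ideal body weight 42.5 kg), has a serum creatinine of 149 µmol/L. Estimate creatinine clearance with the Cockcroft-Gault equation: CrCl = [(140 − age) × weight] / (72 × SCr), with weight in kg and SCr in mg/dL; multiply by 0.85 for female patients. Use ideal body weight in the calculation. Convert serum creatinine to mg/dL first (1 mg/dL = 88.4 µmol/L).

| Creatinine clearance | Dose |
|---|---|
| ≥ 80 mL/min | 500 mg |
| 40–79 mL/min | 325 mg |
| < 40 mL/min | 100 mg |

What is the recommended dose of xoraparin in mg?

100 mg

SCr = 149 / 88.4 = 1.686 mg/dL
CrCl = (140 − 73) × 42.5 / (72 × 1.686) × 0.85 = 2847.5 / 121.39 × 0.85 ≈ 19.9 mL/min
CrCl ≈ 20 mL/min → bracket < 40 mL/min.
Dose for this bracket: 100 mg.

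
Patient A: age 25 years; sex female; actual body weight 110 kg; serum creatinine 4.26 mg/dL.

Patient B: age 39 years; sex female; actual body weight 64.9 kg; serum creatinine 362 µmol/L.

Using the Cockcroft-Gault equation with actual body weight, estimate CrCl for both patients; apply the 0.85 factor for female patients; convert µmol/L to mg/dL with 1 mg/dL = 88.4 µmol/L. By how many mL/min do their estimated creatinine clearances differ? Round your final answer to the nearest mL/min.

Patient A: CrCl = (140 − 25) × 110 / (72 × 4.26) × 0.85 = 12650.0 / 306.72 × 0.85 ≈ 35.1 mL/min
Patient B: SCr = 362 / 88.4 = 4.095 mg/dL
Patient B: CrCl = (140 − 39) × 64.9 / (72 × 4.095) × 0.85 = 6554.9 / 294.84 × 0.85 ≈ 18.9 mL/min
|35.1 − 18.9| = 16.2 mL/min

16 mL/min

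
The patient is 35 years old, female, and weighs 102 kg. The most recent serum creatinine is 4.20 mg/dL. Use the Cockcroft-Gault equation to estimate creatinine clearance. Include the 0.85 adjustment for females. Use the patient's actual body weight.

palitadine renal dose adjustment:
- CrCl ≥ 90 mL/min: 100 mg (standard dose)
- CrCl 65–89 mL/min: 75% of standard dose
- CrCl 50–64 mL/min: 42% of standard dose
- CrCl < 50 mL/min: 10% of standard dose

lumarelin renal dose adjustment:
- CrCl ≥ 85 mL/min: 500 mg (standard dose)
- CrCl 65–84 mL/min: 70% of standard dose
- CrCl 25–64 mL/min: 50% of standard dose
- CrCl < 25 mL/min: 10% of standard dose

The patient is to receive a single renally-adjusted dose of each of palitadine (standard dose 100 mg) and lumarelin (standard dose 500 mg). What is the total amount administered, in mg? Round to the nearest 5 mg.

CrCl = (140 − 35) × 102 / (72 × 4.2) × 0.85 = 10710.0 / 302.40 × 0.85 ≈ 30.1 mL/min
CrCl ≈ 30 mL/min.
palitadine: < 50 mL/min → 10% of 100 mg = 10 mg.
lumarelin: 25–64 mL/min → 50% of 500 mg = 250 mg.
Total = 10 + 250 = 260 mg.

260 mg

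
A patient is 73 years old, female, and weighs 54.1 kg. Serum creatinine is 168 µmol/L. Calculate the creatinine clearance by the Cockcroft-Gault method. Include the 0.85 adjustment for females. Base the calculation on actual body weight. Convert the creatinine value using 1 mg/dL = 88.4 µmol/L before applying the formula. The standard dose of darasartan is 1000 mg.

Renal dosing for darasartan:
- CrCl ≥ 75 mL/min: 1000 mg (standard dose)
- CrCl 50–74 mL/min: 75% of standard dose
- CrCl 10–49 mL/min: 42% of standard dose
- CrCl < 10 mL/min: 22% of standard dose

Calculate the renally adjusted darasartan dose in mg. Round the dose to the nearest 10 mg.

SCr = 168 / 88.4 = 1.9 mg/dL
CrCl = (140 − 73) × 54.1 / (72 × 1.9) × 0.85 = 3624.7 / 136.80 × 0.85 ≈ 22.5 mL/min
CrCl ≈ 23 mL/min → bracket 10–49 mL/min.
42% of 1000 mg = 420 mg

420 mg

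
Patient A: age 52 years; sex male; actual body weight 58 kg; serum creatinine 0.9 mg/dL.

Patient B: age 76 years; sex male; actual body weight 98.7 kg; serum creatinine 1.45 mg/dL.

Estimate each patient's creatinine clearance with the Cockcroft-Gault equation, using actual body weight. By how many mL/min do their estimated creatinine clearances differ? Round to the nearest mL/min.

Patient A: CrCl = (140 − 52) × 58 / (72 × 0.9) = 5104.0 / 64.80 ≈ 78.8 mL/min
Patient B: CrCl = (140 − 76) × 98.7 / (72 × 1.45) = 6316.8 / 104.40 ≈ 60.5 mL/min
|78.8 − 60.5| = 18.3 mL/min

18 mL/min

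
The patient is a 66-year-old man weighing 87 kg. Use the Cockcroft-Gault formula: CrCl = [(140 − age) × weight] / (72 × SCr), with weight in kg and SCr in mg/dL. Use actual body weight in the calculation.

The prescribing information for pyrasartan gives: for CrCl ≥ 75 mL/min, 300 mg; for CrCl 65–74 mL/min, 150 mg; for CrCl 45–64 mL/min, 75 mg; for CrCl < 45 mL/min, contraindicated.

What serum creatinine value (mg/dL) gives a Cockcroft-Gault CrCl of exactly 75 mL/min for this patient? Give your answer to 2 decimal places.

1.19 mg/dL

Standard dose requires CrCl ≥ 75 mL/min.
Set (140 − 66) × 87 / (72 × SCr) = 75
SCr = (140 − 66) × 87 / (72 × 75) = 1.192 mg/dL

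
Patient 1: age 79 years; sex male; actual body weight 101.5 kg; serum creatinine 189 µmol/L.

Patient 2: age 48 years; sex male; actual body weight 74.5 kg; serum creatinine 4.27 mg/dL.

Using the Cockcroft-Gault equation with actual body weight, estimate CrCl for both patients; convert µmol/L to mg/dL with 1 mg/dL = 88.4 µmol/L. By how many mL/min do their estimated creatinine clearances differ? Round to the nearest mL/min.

18 mL/min

Patient 1: SCr = 189 / 88.4 = 2.138 mg/dL
Patient 1: CrCl = (140 − 79) × 101.5 / (72 × 2.138) = 6191.5 / 153.94 ≈ 40.2 mL/min
Patient 2: CrCl = (140 − 48) × 74.5 / (72 × 4.27) = 6854.0 / 307.44 ≈ 22.3 mL/min
|40.2 − 22.3| = 17.9 mL/min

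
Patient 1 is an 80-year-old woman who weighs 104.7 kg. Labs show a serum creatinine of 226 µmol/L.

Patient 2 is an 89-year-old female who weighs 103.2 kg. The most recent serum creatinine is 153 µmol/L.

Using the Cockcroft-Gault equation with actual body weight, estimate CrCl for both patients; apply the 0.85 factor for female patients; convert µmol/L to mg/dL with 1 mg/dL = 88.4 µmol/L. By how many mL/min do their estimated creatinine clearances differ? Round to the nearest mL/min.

Patient 1: SCr = 226 / 88.4 = 2.557 mg/dL
Patient 1: CrCl = (140 − 80) × 104.7 / (72 × 2.557) × 0.85 = 6282.0 / 184.10 × 0.85 ≈ 29.0 mL/min
Patient 2: SCr = 153 / 88.4 = 1.731 mg/dL
Patient 2: CrCl = (140 − 89) × 103.2 / (72 × 1.731) × 0.85 = 5263.2 / 124.63 × 0.85 ≈ 35.9 mL/min
|29.0 − 35.9| = 6.9 mL/min

7 mL/min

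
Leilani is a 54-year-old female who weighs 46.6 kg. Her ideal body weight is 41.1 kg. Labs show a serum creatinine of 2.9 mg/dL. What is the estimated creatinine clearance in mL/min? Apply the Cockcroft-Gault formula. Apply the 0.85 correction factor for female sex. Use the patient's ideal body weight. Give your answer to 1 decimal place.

14.4 mL/min

CrCl = (140 − 54) × 41.1 / (72 × 2.9) × 0.85 = 3534.6 / 208.80 × 0.85 ≈ 14.4 mL/min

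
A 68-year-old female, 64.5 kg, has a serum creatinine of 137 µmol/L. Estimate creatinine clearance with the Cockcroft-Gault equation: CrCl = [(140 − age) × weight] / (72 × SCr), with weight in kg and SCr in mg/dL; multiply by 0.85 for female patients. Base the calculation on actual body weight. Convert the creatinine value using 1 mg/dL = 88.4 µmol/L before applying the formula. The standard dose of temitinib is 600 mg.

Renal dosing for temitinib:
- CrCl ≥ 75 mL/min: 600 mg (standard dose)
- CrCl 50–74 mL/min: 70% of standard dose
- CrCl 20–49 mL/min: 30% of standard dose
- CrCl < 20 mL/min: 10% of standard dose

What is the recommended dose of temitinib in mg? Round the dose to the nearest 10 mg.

SCr = 137 / 88.4 = 1.55 mg/dL
CrCl = (140 − 68) × 64.5 / (72 × 1.55) × 0.85 = 4644.0 / 111.60 × 0.85 ≈ 35.4 mL/min
CrCl ≈ 35 mL/min → bracket 20–49 mL/min.
30% of 600 mg = 180 mg

180 mg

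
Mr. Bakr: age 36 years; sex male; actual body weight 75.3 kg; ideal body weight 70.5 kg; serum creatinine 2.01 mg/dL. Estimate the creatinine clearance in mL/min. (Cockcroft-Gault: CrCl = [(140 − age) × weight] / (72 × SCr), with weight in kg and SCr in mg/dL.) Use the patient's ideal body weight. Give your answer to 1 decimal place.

CrCl = (140 − 36) × 70.5 / (72 × 2.01) = 7332.0 / 144.72 ≈ 50.7 mL/min

50.7 mL/min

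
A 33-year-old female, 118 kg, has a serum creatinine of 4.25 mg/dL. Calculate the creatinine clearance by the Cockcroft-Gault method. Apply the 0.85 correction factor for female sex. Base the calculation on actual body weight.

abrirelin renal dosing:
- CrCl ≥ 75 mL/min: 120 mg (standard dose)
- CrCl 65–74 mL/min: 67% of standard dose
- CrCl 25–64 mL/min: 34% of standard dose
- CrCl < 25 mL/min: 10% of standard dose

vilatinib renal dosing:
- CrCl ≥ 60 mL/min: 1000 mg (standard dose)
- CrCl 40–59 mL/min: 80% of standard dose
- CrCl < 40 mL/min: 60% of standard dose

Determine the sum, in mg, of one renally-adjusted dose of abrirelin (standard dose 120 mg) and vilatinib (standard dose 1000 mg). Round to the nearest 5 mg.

640 mg

CrCl = (140 − 33) × 118 / (72 × 4.25) × 0.85 = 12626.0 / 306.00 × 0.85 ≈ 35.1 mL/min
CrCl ≈ 35 mL/min.
abrirelin: 25–64 mL/min → 34% of 120 mg = 40.8 mg.
vilatinib: < 40 mL/min → 60% of 1000 mg = 600 mg.
Total = 40.8 + 600 = 640.8 mg.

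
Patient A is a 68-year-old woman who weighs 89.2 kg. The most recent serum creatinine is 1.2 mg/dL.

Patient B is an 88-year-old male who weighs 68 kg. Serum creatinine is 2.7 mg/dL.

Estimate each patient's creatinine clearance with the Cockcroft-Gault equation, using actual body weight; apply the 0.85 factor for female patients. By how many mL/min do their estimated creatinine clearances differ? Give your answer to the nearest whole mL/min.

Patient A: CrCl = (140 − 68) × 89.2 / (72 × 1.2) × 0.85 = 6422.4 / 86.40 × 0.85 ≈ 63.2 mL/min
Patient B: CrCl = (140 − 88) × 68 / (72 × 2.7) = 3536.0 / 194.40 ≈ 18.2 mL/min
|63.2 − 18.2| = 45.0 mL/min

45 mL/min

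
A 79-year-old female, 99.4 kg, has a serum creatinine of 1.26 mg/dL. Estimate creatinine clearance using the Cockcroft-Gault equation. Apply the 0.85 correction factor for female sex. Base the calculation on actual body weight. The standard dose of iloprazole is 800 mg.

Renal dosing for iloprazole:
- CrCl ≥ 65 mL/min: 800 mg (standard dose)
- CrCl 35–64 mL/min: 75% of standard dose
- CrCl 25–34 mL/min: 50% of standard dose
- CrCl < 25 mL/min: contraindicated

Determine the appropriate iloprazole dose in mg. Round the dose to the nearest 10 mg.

CrCl = (140 − 79) × 99.4 / (72 × 1.26) × 0.85 = 6063.4 / 90.72 × 0.85 ≈ 56.8 mL/min
CrCl ≈ 57 mL/min → bracket 35–64 mL/min.
75% of 800 mg = 600 mg

600 mg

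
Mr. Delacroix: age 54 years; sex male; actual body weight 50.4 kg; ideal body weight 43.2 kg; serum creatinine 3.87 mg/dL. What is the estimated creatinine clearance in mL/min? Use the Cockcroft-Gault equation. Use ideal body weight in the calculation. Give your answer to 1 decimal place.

13.3 mL/min

CrCl = (140 − 54) × 43.2 / (72 × 3.87) = 3715.2 / 278.64 ≈ 13.3 mL/min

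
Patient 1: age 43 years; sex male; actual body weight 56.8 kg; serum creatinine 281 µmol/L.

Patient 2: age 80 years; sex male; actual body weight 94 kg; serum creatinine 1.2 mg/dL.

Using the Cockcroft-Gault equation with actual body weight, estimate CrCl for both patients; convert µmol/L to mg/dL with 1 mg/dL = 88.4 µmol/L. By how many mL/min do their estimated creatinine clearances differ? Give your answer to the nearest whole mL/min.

Patient 1: SCr = 281 / 88.4 = 3.179 mg/dL
Patient 1: CrCl = (140 − 43) × 56.8 / (72 × 3.179) = 5509.6 / 228.89 ≈ 24.1 mL/min
Patient 2: CrCl = (140 − 80) × 94 / (72 × 1.2) = 5640.0 / 86.40 ≈ 65.3 mL/min
|24.1 − 65.3| = 41.2 mL/min

41 mL/min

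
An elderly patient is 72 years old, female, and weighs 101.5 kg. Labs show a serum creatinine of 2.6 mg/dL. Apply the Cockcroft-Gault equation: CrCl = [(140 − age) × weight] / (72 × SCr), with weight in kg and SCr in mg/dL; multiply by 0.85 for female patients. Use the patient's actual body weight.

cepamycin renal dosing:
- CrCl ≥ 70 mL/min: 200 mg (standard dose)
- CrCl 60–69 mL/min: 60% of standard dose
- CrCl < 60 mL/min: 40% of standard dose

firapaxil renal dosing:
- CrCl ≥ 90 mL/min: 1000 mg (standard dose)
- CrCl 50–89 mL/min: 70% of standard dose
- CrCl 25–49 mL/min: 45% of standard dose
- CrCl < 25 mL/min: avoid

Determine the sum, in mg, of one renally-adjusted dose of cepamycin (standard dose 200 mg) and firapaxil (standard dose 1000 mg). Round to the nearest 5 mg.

530 mg

CrCl = (140 − 72) × 101.5 / (72 × 2.6) × 0.85 = 6902.0 / 187.20 × 0.85 ≈ 31.3 mL/min
CrCl ≈ 31 mL/min.
cepamycin: < 60 mL/min → 40% of 200 mg = 80 mg.
firapaxil: 25–49 mL/min → 45% of 1000 mg = 450 mg.
Total = 80 + 450 = 530 mg.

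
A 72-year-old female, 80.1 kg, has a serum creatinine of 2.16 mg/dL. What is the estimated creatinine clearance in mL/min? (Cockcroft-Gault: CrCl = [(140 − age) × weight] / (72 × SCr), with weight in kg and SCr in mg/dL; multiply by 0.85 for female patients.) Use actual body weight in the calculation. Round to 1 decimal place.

CrCl = (140 − 72) × 80.1 / (72 × 2.16) × 0.85 = 5446.8 / 155.52 × 0.85 ≈ 29.8 mL/min

29.8 mL/min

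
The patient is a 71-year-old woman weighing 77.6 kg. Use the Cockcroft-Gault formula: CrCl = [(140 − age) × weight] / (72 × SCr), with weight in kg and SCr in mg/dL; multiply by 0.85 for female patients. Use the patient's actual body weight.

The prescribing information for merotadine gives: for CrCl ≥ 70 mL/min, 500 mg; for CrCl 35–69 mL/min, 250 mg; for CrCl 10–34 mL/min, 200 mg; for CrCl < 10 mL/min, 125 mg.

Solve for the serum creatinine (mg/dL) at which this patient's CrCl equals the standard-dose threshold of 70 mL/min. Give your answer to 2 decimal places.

0.90 mg/dL

Standard dose requires CrCl ≥ 70 mL/min.
Set (140 − 71) × 77.6 × 0.85 / (72 × SCr) = 70
SCr = (140 − 71) × 77.6 × 0.85 / (72 × 70) = 0.903 mg/dL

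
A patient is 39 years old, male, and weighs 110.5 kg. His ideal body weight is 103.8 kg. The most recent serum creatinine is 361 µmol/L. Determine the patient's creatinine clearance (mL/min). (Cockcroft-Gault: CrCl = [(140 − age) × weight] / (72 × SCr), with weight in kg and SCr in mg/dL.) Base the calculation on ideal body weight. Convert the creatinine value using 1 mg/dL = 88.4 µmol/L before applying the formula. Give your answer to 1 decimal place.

SCr = 361 / 88.4 = 4.084 mg/dL
CrCl = (140 − 39) × 103.8 / (72 × 4.084) = 10483.8 / 294.05 ≈ 35.7 mL/min

35.7 mL/min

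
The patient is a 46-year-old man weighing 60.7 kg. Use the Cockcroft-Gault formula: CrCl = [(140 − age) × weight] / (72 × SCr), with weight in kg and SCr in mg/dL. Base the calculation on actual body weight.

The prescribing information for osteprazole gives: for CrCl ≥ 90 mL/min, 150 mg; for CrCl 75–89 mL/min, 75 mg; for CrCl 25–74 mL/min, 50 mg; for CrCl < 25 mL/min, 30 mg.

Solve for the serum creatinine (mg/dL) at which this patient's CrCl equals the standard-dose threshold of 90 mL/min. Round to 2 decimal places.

0.88 mg/dL

Standard dose requires CrCl ≥ 90 mL/min.
Set (140 − 46) × 60.7 / (72 × SCr) = 90
SCr = (140 − 46) × 60.7 / (72 × 90) = 0.881 mg/dL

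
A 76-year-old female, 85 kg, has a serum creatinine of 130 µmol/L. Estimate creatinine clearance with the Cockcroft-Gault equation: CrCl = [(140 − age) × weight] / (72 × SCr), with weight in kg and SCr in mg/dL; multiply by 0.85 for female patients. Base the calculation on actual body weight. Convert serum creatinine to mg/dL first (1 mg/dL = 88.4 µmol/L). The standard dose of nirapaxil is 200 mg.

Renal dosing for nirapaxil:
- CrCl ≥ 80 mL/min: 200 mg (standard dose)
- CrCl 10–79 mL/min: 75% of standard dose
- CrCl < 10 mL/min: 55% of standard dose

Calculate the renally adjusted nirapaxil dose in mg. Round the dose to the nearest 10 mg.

SCr = 130 / 88.4 = 1.471 mg/dL
CrCl = (140 − 76) × 85 / (72 × 1.471) × 0.85 = 5440.0 / 105.91 × 0.85 ≈ 43.7 mL/min
CrCl ≈ 44 mL/min → bracket 10–79 mL/min.
75% of 200 mg = 150 mg

150 mg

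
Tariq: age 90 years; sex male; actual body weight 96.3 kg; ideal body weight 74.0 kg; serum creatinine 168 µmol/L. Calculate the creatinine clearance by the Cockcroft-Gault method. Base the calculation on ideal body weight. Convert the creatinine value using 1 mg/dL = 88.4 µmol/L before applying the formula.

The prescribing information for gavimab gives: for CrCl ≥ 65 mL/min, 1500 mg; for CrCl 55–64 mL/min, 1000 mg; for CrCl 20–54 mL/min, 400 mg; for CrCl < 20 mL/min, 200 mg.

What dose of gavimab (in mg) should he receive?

SCr = 168 / 88.4 = 1.9 mg/dL
CrCl = (140 − 90) × 74 / (72 × 1.9) = 3700.0 / 136.80 ≈ 27.0 mL/min
CrCl ≈ 27 mL/min → bracket 20–54 mL/min.
Dose for this bracket: 400 mg.

400 mg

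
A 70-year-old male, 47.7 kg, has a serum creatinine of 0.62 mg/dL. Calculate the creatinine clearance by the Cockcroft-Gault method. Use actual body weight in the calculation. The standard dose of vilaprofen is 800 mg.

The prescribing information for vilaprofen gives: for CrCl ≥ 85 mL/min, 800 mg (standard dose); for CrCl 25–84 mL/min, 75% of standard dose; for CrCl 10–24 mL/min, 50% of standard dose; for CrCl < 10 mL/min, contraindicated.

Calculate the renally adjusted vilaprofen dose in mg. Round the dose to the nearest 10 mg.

600 mg

CrCl = (140 − 70) × 47.7 / (72 × 0.62) = 3339.0 / 44.64 ≈ 74.8 mL/min
CrCl ≈ 75 mL/min → bracket 25–84 mL/min.
75% of 800 mg = 600 mg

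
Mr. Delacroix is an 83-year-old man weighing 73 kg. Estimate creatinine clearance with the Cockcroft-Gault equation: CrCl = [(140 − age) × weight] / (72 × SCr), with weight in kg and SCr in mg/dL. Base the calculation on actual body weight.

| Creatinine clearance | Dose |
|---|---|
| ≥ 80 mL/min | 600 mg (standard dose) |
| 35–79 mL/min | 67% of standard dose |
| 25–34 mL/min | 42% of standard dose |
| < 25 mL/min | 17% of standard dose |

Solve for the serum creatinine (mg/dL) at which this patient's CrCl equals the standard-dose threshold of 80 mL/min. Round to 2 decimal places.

0.72 mg/dL

Standard dose requires CrCl ≥ 80 mL/min.
Set (140 − 83) × 73 / (72 × SCr) = 80
SCr = (140 − 83) × 73 / (72 × 80) = 0.722 mg/dL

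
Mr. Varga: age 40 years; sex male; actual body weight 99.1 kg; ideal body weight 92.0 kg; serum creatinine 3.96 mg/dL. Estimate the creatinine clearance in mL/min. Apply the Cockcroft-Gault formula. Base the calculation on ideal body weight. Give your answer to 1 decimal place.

CrCl = (140 − 40) × 92 / (72 × 3.96) = 9200.0 / 285.12 ≈ 32.3 mL/min

32.3 mL/min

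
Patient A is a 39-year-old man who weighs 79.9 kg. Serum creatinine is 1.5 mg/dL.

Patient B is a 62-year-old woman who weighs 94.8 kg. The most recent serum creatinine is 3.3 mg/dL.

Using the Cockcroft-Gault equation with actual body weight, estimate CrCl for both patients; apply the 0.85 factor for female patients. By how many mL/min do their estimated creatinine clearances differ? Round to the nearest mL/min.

48 mL/min

Patient A: CrCl = (140 − 39) × 79.9 / (72 × 1.5) = 8069.9 / 108.00 ≈ 74.7 mL/min
Patient B: CrCl = (140 − 62) × 94.8 / (72 × 3.3) × 0.85 = 7394.4 / 237.60 × 0.85 ≈ 26.5 mL/min
|74.7 − 26.5| = 48.2 mL/min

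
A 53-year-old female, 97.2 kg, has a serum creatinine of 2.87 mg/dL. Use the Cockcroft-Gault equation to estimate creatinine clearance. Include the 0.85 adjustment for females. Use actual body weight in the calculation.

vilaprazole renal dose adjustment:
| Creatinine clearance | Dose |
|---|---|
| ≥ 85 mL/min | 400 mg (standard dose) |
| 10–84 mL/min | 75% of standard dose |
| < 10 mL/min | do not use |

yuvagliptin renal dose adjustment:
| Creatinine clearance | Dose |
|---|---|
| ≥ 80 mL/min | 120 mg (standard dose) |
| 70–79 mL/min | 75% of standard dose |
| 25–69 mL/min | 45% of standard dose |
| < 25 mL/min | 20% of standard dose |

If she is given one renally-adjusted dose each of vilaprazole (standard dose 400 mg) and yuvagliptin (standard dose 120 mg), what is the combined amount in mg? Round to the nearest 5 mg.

CrCl = (140 − 53) × 97.2 / (72 × 2.87) × 0.85 = 8456.4 / 206.64 × 0.85 ≈ 34.8 mL/min
CrCl ≈ 35 mL/min.
vilaprazole: 10–84 mL/min → 75% of 400 mg = 300 mg.
yuvagliptin: 25–69 mL/min → 45% of 120 mg = 54 mg.
Total = 300 + 54 = 354 mg.

355 mg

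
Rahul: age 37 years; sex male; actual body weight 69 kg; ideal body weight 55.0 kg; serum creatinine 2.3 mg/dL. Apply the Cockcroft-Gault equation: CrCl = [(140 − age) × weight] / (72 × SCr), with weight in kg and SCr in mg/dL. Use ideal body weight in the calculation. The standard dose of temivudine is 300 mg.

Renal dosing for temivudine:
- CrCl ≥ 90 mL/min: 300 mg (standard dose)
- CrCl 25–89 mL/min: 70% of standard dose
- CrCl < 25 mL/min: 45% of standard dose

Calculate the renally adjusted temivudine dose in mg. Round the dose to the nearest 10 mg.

210 mg

CrCl = (140 − 37) × 55 / (72 × 2.3) = 5665.0 / 165.60 ≈ 34.2 mL/min
CrCl ≈ 34 mL/min → bracket 25–89 mL/min.
70% of 300 mg = 210 mg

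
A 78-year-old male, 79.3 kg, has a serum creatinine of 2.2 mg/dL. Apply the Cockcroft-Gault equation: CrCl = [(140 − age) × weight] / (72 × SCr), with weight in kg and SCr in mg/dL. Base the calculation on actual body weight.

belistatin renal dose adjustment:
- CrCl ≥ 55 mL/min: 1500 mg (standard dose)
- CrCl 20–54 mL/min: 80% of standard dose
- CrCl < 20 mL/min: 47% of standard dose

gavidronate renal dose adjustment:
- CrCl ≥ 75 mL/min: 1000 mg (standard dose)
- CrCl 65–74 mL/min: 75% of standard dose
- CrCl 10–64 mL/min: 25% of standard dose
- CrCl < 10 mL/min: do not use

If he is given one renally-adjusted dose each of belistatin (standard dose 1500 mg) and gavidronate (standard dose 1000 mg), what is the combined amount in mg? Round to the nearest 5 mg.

CrCl = (140 − 78) × 79.3 / (72 × 2.2) = 4916.6 / 158.40 ≈ 31.0 mL/min
CrCl ≈ 31 mL/min.
belistatin: 20–54 mL/min → 80% of 1500 mg = 1200 mg.
gavidronate: 10–64 mL/min → 25% of 1000 mg = 250 mg.
Total = 1200 + 250 = 1450 mg.

1450 mg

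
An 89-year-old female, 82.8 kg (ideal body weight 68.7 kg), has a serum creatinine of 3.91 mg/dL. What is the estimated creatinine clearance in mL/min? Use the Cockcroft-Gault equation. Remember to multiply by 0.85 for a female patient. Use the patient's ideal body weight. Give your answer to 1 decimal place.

10.6 mL/min

CrCl = (140 − 89) × 68.7 / (72 × 3.91) × 0.85 = 3503.7 / 281.52 × 0.85 ≈ 10.6 mL/min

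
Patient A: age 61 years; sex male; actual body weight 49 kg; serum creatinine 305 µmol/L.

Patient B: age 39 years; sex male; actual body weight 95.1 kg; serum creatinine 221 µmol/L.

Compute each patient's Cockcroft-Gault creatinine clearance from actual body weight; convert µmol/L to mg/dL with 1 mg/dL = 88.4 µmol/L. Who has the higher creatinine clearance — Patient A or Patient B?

Patient A: SCr = 305 / 88.4 = 3.45 mg/dL
Patient A: CrCl = (140 − 61) × 49 / (72 × 3.45) = 3871.0 / 248.40 ≈ 15.6 mL/min
Patient B: SCr = 221 / 88.4 = 2.5 mg/dL
Patient B: CrCl = (140 − 39) × 95.1 / (72 × 2.5) = 9605.1 / 180.00 ≈ 53.4 mL/min
15.6 vs 53.4 mL/min → Patient B is higher.

Patient B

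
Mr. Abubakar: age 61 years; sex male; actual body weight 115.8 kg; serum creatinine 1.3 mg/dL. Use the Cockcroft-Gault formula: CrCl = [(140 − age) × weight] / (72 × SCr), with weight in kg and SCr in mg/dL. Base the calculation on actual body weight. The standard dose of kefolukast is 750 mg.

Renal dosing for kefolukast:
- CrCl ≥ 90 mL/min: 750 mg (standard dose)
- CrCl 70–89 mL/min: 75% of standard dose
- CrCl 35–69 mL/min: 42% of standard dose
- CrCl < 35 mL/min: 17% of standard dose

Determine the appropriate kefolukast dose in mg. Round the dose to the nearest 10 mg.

CrCl = (140 − 61) × 115.8 / (72 × 1.3) = 9148.2 / 93.60 ≈ 97.7 mL/min
CrCl ≈ 98 mL/min → bracket ≥ 90 mL/min.
100% of 750 mg = 750 mg

750 mg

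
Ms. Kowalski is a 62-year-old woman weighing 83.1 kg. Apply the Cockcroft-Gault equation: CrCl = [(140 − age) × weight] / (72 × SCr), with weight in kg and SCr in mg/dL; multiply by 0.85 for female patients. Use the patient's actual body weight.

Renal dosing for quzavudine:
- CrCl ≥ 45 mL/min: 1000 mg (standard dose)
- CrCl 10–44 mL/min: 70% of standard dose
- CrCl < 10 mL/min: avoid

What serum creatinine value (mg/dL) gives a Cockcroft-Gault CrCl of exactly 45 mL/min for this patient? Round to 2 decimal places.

1.70 mg/dL

Standard dose requires CrCl ≥ 45 mL/min.
Set (140 − 62) × 83.1 × 0.85 / (72 × SCr) = 45
SCr = (140 − 62) × 83.1 × 0.85 / (72 × 45) = 1.700 mg/dL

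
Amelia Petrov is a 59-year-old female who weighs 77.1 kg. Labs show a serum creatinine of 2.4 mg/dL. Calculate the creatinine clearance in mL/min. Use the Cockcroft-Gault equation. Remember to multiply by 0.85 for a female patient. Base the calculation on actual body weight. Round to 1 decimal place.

CrCl = (140 − 59) × 77.1 / (72 × 2.4) × 0.85 = 6245.1 / 172.80 × 0.85 ≈ 30.7 mL/min

30.7 mL/min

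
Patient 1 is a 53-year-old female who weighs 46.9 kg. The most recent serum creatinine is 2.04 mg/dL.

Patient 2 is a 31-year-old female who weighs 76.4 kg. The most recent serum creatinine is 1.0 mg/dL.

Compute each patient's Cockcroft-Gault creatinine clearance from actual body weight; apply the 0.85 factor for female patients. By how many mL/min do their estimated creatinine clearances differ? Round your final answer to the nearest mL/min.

75 mL/min

Patient 1: CrCl = (140 − 53) × 46.9 / (72 × 2.04) × 0.85 = 4080.3 / 146.88 × 0.85 ≈ 23.6 mL/min
Patient 2: CrCl = (140 − 31) × 76.4 / (72 × 1) × 0.85 = 8327.6 / 72.00 × 0.85 ≈ 98.3 mL/min
|23.6 − 98.3| = 74.7 mL/min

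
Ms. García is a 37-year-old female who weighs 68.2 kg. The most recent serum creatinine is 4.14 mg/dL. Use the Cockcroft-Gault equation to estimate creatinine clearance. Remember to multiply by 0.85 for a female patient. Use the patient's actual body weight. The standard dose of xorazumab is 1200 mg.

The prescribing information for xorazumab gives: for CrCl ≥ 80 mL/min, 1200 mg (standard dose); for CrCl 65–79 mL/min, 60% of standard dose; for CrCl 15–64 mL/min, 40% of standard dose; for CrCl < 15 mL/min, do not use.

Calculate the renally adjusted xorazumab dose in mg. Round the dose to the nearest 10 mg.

CrCl = (140 − 37) × 68.2 / (72 × 4.14) × 0.85 = 7024.6 / 298.08 × 0.85 ≈ 20.0 mL/min
CrCl ≈ 20 mL/min → bracket 15–64 mL/min.
40% of 1200 mg = 480 mg

480 mg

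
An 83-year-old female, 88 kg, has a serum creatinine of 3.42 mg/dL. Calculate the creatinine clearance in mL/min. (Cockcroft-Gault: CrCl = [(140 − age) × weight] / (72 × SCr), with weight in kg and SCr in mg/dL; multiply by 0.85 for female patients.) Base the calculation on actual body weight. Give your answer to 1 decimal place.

CrCl = (140 − 83) × 88 / (72 × 3.42) × 0.85 = 5016.0 / 246.24 × 0.85 ≈ 17.3 mL/min

17.3 mL/min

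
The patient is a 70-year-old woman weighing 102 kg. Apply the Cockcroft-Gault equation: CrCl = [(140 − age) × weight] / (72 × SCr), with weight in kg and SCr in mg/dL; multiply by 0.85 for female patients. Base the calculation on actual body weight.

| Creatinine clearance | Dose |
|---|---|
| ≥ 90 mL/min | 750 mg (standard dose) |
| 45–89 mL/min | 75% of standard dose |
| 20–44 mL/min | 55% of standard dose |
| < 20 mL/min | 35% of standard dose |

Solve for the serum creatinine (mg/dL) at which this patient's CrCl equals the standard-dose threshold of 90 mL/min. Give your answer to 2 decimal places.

0.94 mg/dL

Standard dose requires CrCl ≥ 90 mL/min.
Set (140 − 70) × 102 × 0.85 / (72 × SCr) = 90
SCr = (140 − 70) × 102 × 0.85 / (72 × 90) = 0.937 mg/dL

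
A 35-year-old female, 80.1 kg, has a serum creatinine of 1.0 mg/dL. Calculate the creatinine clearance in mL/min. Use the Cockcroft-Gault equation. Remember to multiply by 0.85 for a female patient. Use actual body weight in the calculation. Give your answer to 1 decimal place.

99.3 mL/min

CrCl = (140 − 35) × 80.1 / (72 × 1) × 0.85 = 8410.5 / 72.00 × 0.85 ≈ 99.3 mL/min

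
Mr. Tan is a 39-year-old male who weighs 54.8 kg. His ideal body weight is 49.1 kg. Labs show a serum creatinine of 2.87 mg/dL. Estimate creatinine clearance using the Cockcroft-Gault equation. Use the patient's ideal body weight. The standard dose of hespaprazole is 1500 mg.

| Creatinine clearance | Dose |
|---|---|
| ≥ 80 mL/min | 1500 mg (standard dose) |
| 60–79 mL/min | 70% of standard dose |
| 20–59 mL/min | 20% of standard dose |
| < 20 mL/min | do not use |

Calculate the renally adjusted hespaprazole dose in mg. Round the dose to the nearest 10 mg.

CrCl = (140 − 39) × 49.1 / (72 × 2.87) = 4959.1 / 206.64 ≈ 24.0 mL/min
CrCl ≈ 24 mL/min → bracket 20–59 mL/min.
20% of 1500 mg = 300 mg

300 mg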